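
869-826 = 43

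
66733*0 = 0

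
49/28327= 49/28327 = 0.00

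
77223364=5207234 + 72016130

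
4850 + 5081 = 9931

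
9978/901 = 9978/901 = 11.07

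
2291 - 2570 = -279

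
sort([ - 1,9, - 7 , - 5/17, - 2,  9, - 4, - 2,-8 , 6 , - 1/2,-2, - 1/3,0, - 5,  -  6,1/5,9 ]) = [-8, - 7, - 6, - 5, - 4, - 2, - 2, - 2 , - 1,-1/2, - 1/3, - 5/17, 0,1/5  ,  6,9, 9, 9]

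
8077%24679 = 8077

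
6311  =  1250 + 5061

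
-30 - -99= 69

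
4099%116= 39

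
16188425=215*75295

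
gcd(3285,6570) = 3285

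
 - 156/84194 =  - 1 + 42019/42097 = -0.00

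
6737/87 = 77 + 38/87= 77.44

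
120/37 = 3 + 9/37  =  3.24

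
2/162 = 1/81 = 0.01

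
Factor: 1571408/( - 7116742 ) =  - 2^3 * 98213^1 * 3558371^( - 1)= -785704/3558371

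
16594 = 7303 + 9291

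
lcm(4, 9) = 36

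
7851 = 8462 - 611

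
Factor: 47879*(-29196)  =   - 2^2*3^2*13^1*29^1 *127^1*811^1 = - 1397875284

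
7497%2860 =1777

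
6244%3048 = 148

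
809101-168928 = 640173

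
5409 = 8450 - 3041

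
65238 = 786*83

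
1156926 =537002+619924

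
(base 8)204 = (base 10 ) 132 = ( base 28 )4K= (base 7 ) 246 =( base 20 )6C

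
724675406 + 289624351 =1014299757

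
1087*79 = 85873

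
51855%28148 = 23707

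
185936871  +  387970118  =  573906989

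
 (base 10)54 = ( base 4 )312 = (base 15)39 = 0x36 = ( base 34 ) 1K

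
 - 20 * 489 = -9780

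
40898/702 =58 + 7/27  =  58.26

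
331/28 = 331/28= 11.82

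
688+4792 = 5480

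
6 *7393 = 44358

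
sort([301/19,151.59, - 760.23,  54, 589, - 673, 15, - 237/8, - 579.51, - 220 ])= [ -760.23, - 673 , - 579.51, - 220, - 237/8, 15 , 301/19, 54,151.59, 589 ]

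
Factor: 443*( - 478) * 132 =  - 2^3*3^1 * 11^1*239^1*443^1 = - 27951528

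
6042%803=421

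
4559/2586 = 1 + 1973/2586 = 1.76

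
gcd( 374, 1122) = 374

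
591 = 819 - 228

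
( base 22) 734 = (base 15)1058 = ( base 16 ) d82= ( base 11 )2664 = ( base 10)3458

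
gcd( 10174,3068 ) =2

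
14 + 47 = 61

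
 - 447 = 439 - 886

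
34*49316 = 1676744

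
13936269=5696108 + 8240161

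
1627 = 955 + 672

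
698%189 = 131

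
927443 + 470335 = 1397778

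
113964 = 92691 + 21273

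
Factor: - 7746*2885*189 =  - 4223622690=- 2^1*3^4*5^1 * 7^1*577^1*1291^1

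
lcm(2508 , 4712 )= 155496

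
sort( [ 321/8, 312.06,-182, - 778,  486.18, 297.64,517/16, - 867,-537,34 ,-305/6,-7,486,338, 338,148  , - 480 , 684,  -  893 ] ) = [ - 893,-867, - 778,- 537, - 480, - 182, - 305/6  ,-7, 517/16,34,321/8,148,297.64,312.06,  338,338,486,486.18,684]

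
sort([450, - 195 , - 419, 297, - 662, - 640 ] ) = [- 662,-640, - 419, - 195,297,450 ]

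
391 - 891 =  - 500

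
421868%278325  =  143543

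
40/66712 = 5/8339  =  0.00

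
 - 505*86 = - 43430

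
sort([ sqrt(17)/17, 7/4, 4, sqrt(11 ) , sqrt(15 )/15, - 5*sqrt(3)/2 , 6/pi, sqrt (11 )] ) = [ - 5* sqrt (3 ) /2, sqrt( 17)/17 , sqrt(15) /15,7/4,6/pi , sqrt( 11),sqrt(11 ), 4 ] 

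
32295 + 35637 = 67932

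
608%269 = 70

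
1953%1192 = 761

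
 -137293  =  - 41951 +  - 95342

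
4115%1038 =1001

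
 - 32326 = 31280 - 63606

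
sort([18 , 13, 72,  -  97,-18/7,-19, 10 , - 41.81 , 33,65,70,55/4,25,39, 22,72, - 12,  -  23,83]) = [ - 97,  -  41.81, - 23, - 19, - 12, - 18/7,10, 13,55/4,18,22,25,33,39,65, 70, 72,  72,  83 ]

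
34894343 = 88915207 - 54020864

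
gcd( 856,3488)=8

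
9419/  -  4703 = -3+4690/4703 = - 2.00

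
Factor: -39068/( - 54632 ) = 2^( - 1 )*6829^( - 1)* 9767^1 = 9767/13658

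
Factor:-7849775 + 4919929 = -2929846= -2^1*523^1*2801^1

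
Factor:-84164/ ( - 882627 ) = 2^2*3^(-1 )*53^1*239^(-1 ) *397^1*1231^( - 1)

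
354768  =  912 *389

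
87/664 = 87/664  =  0.13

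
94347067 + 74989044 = 169336111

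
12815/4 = 3203+3/4= 3203.75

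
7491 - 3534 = 3957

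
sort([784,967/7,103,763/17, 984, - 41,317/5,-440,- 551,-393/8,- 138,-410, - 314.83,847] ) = [ - 551 ,-440, - 410,  -  314.83, - 138, - 393/8, - 41, 763/17 , 317/5, 103,967/7, 784,847,984] 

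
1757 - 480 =1277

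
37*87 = 3219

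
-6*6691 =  - 40146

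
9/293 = 9/293 =0.03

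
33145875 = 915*36225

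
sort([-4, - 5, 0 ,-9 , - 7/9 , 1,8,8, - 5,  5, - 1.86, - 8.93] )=[ - 9,-8.93, - 5, - 5, - 4, - 1.86,-7/9,  0,  1,  5, 8,8]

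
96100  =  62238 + 33862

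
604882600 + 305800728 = 910683328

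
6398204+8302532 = 14700736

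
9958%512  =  230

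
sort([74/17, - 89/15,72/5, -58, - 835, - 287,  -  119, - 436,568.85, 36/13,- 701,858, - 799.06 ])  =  [ -835, - 799.06, - 701, - 436, - 287,- 119, - 58, - 89/15,36/13,74/17,72/5, 568.85,858 ] 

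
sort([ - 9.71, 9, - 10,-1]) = [ - 10,-9.71,  -  1, 9 ]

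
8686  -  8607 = 79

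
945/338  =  2 + 269/338 = 2.80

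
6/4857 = 2/1619  =  0.00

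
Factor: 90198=2^1*3^2 * 5011^1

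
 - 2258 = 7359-9617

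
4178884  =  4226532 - 47648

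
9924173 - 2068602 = 7855571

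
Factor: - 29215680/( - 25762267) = 2^6*3^1*5^1 * 13^1 * 2341^1*25762267^(-1) 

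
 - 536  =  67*( - 8) 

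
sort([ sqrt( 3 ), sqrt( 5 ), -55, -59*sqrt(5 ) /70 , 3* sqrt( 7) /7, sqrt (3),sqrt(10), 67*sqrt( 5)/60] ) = [ - 55 , - 59 * sqrt(5 )/70, 3*sqrt( 7 ) /7,sqrt(3),sqrt( 3 ),sqrt(5),  67*sqrt(5 )/60,sqrt (10) ] 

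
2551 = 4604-2053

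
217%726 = 217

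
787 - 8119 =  - 7332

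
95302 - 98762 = -3460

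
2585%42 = 23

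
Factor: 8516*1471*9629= 120622829644 = 2^2*1471^1* 2129^1 * 9629^1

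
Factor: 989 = 23^1*43^1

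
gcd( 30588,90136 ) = 4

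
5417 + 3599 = 9016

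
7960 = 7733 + 227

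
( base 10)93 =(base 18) 53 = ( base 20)4d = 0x5D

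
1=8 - 7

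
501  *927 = 464427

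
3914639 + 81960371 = 85875010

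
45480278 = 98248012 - 52767734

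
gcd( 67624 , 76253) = 1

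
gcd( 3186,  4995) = 27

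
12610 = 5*2522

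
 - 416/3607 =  - 1 + 3191/3607 = - 0.12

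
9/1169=9/1169 = 0.01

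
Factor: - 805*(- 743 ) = 598115 = 5^1* 7^1*23^1*743^1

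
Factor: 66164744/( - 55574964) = -2^1*3^( - 3 )*23^1*109^1*181^(-1)*2843^( - 1)*  3299^1 = -  16541186/13893741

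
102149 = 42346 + 59803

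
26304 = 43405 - 17101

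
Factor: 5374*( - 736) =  - 2^6*23^1*2687^1 = - 3955264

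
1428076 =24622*58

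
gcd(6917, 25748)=1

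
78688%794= 82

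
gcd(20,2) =2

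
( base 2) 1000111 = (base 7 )131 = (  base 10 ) 71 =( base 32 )27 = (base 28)2F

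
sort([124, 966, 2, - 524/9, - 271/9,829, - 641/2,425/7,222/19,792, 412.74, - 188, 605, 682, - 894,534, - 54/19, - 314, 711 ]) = [ - 894, -641/2, - 314, - 188, - 524/9, - 271/9, - 54/19,2,222/19,425/7, 124,412.74, 534, 605, 682,711, 792, 829,966] 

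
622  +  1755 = 2377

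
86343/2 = 43171 + 1/2 = 43171.50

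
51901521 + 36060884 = 87962405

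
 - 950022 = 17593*( - 54)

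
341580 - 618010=  -  276430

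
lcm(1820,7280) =7280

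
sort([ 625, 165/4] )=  [ 165/4,  625 ]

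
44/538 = 22/269 =0.08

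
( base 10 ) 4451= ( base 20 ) B2B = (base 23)89C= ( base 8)10543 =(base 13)2045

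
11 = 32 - 21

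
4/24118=2/12059= 0.00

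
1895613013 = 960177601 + 935435412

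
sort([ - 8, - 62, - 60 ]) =[ - 62,  -  60 , -8]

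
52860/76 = 695 + 10/19 = 695.53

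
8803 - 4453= 4350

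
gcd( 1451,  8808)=1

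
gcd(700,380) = 20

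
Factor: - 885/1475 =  - 3^1*5^( - 1) = - 3/5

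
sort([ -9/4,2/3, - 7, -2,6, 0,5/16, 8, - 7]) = [ - 7, - 7,-9/4,-2,  0,5/16,2/3, 6,  8] 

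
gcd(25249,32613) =7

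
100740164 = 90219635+10520529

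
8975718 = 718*12501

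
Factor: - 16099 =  - 17^1*947^1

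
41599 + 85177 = 126776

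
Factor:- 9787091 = -9787091^1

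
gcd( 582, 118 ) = 2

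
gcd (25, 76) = 1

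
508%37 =27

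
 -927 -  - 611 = - 316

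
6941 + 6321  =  13262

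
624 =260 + 364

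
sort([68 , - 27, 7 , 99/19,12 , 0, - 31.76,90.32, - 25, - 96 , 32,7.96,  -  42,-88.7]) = [-96,  -  88.7 , -42,-31.76,-27, - 25,  0, 99/19,7, 7.96, 12,32,  68,90.32]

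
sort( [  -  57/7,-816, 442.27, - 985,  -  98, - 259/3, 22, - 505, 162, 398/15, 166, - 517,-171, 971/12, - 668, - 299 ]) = [ - 985,  -  816, - 668, - 517, - 505, -299, - 171,  -  98,  -  259/3, - 57/7, 22 , 398/15, 971/12, 162, 166, 442.27] 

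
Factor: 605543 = 605543^1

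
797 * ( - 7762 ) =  - 6186314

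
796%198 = 4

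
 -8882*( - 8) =71056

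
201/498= 67/166 = 0.40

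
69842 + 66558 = 136400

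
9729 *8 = 77832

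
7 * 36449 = 255143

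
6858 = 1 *6858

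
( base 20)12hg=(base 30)A56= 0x23c4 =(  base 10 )9156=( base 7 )35460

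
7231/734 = 9+ 625/734 = 9.85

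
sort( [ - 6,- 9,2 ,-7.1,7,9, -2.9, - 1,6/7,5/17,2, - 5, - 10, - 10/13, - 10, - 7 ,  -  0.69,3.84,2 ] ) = [ -10, - 10,-9, - 7.1,- 7, - 6, - 5, - 2.9,  -  1, - 10/13,- 0.69,  5/17,  6/7,2, 2,2, 3.84,7,9]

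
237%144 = 93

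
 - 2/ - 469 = 2/469=   0.00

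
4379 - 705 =3674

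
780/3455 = 156/691=0.23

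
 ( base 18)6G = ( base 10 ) 124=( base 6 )324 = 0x7C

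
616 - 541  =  75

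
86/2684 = 43/1342 = 0.03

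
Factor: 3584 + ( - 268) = 3316 = 2^2 * 829^1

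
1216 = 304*4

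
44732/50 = 22366/25 = 894.64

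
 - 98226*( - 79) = 7759854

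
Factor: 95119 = 73^1*1303^1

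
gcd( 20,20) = 20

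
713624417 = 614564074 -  - 99060343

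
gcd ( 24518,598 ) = 598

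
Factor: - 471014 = -2^1*31^1*71^1*107^1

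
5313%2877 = 2436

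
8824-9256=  - 432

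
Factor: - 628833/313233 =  - 797/397 = - 397^(  -  1) * 797^1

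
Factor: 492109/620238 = 2^( - 1)*3^( - 1) * 151^1*167^( - 1)*619^( - 1 )*3259^1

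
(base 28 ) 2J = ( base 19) 3I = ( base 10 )75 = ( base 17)47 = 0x4b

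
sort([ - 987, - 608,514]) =[ - 987, - 608, 514 ]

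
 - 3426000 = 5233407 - 8659407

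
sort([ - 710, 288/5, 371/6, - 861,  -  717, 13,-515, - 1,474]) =[ - 861, - 717, -710, - 515,  -  1, 13, 288/5 , 371/6, 474]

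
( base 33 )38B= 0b110111010110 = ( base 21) 80e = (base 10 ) 3542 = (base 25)5GH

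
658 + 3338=3996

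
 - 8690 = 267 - 8957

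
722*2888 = 2085136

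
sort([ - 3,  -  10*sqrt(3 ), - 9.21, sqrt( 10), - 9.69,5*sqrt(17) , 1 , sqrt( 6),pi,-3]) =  [-10 *sqrt( 3), - 9.69,-9.21,  -  3,-3 , 1,sqrt(6), pi, sqrt( 10),  5*sqrt( 17)] 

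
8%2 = 0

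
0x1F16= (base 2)1111100010110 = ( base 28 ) A46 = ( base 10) 7958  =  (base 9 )11822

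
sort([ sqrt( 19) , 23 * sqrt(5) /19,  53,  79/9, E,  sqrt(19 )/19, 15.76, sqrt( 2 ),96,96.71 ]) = [sqrt( 19) /19,sqrt(2 ), 23 * sqrt( 5 )/19,  E, sqrt( 19), 79/9, 15.76  ,  53 , 96,96.71]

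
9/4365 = 1/485 = 0.00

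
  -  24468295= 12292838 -36761133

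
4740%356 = 112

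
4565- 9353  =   - 4788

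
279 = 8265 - 7986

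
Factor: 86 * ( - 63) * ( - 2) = 10836 = 2^2 * 3^2 * 7^1 * 43^1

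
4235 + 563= 4798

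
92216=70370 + 21846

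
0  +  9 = 9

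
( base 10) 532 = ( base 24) m4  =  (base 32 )gk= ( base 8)1024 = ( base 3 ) 201201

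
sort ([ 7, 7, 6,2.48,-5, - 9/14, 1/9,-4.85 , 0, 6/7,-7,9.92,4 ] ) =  [ - 7, - 5 , - 4.85, - 9/14, 0,1/9, 6/7, 2.48,4,6,  7, 7,9.92 ]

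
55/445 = 11/89 =0.12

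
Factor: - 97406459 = -37^1*619^1 * 4253^1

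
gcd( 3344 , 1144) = 88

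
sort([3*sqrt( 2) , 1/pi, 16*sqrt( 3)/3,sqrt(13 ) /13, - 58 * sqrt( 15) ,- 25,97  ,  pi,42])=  [ - 58*sqrt( 15 ), - 25,sqrt(13)/13,1/pi,pi,3*sqrt ( 2), 16*sqrt( 3) /3,  42,97] 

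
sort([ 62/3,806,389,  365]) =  [ 62/3,365, 389, 806 ] 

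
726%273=180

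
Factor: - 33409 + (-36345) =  - 2^1 * 34877^1 = -69754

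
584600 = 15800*37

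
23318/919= 25 + 343/919 =25.37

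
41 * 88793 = 3640513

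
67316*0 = 0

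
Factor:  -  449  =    -  449^1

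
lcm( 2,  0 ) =0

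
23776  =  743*32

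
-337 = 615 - 952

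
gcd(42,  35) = 7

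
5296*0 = 0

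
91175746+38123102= 129298848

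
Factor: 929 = 929^1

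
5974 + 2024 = 7998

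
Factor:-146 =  - 2^1*73^1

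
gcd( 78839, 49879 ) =1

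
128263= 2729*47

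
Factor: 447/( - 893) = - 3^1*19^( - 1)*47^( - 1)*149^1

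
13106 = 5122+7984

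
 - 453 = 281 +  - 734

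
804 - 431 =373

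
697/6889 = 697/6889 = 0.10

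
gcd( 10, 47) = 1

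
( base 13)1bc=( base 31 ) ae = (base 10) 324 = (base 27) C0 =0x144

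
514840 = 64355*8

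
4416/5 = 883 + 1/5=883.20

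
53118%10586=188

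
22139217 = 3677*6021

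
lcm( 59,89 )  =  5251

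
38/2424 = 19/1212 = 0.02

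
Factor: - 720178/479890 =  - 360089/239945= -  5^(  -  1 )*37^(-1 )*1297^(-1)*360089^1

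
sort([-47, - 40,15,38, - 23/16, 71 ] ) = [ - 47, - 40,  -  23/16,15,38,  71]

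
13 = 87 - 74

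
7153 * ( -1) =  - 7153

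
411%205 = 1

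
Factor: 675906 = 2^1*3^1*7^2*11^2*19^1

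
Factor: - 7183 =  - 11^1*653^1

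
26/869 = 26/869 = 0.03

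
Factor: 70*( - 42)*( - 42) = 123480 = 2^3 * 3^2*5^1 * 7^3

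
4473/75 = 1491/25 =59.64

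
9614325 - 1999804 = 7614521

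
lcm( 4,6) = 12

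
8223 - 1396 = 6827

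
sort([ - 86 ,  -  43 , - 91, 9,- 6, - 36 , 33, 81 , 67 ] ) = [ - 91, - 86, - 43, - 36,-6,9,33 , 67,81 ] 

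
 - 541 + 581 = 40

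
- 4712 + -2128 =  - 6840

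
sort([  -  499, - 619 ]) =[ - 619,-499] 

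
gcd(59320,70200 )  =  40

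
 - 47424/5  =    -  47424/5 = - 9484.80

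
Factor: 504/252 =2 = 2^1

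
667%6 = 1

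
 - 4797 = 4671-9468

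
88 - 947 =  - 859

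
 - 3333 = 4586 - 7919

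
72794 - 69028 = 3766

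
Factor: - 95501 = - 7^2*1949^1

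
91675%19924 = 11979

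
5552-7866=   -  2314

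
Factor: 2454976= 2^6*89^1 * 431^1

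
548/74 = 7 + 15/37= 7.41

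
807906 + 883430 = 1691336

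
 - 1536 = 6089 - 7625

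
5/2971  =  5/2971 = 0.00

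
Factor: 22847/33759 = 67/99 = 3^( - 2)*11^(- 1) * 67^1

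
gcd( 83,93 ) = 1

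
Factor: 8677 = 8677^1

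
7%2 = 1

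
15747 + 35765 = 51512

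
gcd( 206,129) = 1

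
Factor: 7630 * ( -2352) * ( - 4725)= 2^5 * 3^4 * 5^3*7^4 * 109^1 = 84793716000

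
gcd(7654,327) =1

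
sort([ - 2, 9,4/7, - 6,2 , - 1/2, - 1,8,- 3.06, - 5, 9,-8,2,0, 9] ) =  [ - 8, - 6, - 5, - 3.06, - 2, - 1,-1/2 , 0,  4/7,2,2,8,9, 9, 9]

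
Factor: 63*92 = 5796 = 2^2*3^2*7^1* 23^1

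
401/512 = 401/512 = 0.78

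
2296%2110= 186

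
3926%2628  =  1298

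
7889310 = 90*87659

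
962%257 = 191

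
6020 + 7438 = 13458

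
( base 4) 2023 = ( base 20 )6J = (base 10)139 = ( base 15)94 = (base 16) 8b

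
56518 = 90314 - 33796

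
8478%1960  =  638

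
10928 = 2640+8288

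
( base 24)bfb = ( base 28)8ff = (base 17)1639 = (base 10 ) 6707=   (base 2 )1101000110011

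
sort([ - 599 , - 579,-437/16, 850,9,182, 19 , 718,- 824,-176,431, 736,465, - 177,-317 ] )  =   [ - 824, - 599, - 579, - 317,- 177,  -  176, - 437/16, 9,19,182, 431,465,718,736, 850]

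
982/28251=982/28251 = 0.03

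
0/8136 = 0  =  0.00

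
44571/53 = 840  +  51/53 = 840.96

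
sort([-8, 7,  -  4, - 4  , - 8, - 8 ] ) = [ - 8, - 8, - 8,  -  4,-4,7]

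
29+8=37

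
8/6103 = 8/6103 = 0.00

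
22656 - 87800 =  - 65144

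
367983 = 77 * 4779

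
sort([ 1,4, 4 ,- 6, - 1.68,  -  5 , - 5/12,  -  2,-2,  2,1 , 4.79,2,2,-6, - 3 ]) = [-6, - 6,-5, - 3,  -  2, - 2, - 1.68,  -  5/12,1 , 1,2, 2,2 , 4, 4,  4.79 ]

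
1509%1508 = 1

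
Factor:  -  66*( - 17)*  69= 77418 = 2^1*3^2*11^1*17^1* 23^1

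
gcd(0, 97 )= 97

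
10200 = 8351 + 1849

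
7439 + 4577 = 12016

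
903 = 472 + 431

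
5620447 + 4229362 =9849809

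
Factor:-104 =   -  2^3  *13^1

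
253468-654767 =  - 401299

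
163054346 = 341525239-178470893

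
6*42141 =252846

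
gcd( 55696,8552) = 8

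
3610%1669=272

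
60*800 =48000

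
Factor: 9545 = 5^1* 23^1*83^1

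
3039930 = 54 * 56295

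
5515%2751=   13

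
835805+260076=1095881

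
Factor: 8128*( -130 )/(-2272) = 33020/71 = 2^2 * 5^1*13^1*71^(-1)*127^1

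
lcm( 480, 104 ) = 6240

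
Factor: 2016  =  2^5 * 3^2*7^1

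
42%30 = 12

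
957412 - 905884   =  51528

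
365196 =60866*6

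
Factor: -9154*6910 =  - 2^2*5^1*23^1*199^1*691^1 = - 63254140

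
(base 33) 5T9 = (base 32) 68b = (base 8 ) 14413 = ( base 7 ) 24456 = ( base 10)6411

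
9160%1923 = 1468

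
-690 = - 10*69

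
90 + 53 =143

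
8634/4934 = 4317/2467 = 1.75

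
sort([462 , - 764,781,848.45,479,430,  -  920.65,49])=[- 920.65,- 764, 49, 430,462,479,781,848.45]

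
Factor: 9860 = 2^2*5^1*17^1 * 29^1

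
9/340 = 9/340 = 0.03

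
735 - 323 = 412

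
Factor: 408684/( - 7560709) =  - 2^2*3^1 * 13^(- 1)*739^ ( - 1 )*787^ (-1) * 34057^1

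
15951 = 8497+7454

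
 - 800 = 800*( - 1 ) 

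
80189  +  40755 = 120944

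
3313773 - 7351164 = - 4037391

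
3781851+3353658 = 7135509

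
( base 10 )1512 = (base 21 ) 390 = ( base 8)2750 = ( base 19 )43b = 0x5e8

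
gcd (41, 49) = 1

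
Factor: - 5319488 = -2^6*83117^1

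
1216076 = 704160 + 511916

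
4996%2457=82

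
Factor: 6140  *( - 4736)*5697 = -2^9*3^3*5^1*37^1*211^1 * 307^1 = - 165663290880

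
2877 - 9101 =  - 6224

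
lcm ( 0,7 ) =0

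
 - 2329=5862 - 8191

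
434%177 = 80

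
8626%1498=1136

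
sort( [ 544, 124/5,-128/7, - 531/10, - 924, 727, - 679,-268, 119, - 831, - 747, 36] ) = [  -  924, - 831, - 747, - 679,- 268, - 531/10, - 128/7, 124/5 , 36, 119,  544, 727 ]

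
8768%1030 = 528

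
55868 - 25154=30714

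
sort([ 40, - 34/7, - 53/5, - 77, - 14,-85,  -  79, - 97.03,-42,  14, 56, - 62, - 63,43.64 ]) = [ - 97.03, - 85 ,-79, - 77, - 63,-62, - 42, - 14,-53/5, - 34/7,14 , 40, 43.64,  56 ]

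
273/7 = 39 = 39.00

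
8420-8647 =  - 227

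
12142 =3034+9108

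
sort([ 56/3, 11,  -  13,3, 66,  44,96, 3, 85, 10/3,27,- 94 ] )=[ - 94,-13, 3,3,10/3 , 11,  56/3,27, 44,  66, 85,  96]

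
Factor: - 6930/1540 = -9/2 =- 2^ ( - 1) * 3^2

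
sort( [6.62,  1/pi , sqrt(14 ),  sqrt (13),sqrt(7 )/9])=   [ sqrt(7) /9,1/pi, sqrt( 13) , sqrt (14) , 6.62]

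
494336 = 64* 7724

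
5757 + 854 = 6611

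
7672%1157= 730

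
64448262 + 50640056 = 115088318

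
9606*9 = 86454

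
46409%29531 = 16878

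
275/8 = 34 + 3/8 = 34.38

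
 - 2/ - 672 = 1/336 = 0.00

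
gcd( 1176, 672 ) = 168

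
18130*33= 598290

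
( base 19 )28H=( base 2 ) 1101111011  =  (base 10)891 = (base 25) 1AG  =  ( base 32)rr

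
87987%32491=23005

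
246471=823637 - 577166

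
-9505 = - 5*1901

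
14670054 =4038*3633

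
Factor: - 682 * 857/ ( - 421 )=584474/421 = 2^1*11^1*31^1*421^( - 1) * 857^1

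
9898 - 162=9736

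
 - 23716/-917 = 25 + 113/131=25.86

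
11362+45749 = 57111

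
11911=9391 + 2520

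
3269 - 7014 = -3745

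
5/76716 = 5/76716 =0.00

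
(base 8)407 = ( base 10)263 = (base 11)21a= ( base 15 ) 128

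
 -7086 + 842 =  -6244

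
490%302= 188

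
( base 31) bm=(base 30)C3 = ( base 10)363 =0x16B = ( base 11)300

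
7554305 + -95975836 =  - 88421531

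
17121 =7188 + 9933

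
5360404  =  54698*98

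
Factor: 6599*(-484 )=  - 3193916 = -2^2*11^2*6599^1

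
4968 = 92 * 54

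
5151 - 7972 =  - 2821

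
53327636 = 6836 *7801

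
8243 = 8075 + 168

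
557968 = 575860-17892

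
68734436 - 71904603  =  - 3170167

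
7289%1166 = 293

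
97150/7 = 13878 + 4/7 =13878.57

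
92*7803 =717876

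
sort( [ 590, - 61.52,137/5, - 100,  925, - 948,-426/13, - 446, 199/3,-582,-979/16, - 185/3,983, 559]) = [  -  948, - 582, - 446, - 100,- 185/3,  -  61.52, - 979/16,-426/13, 137/5, 199/3, 559 , 590, 925, 983]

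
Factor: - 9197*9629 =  - 88557913 = -17^1*541^1*9629^1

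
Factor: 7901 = 7901^1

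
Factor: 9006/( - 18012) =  - 2^( - 1 ) = - 1/2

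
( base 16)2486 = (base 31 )9mj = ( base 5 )244400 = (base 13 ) 4343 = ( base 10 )9350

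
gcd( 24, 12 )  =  12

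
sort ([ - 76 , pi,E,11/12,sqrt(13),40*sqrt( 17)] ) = [ - 76,11/12,E,pi , sqrt( 13), 40 *sqrt( 17)] 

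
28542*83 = 2368986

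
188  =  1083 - 895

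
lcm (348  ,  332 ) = 28884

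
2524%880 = 764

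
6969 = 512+6457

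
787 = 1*787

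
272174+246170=518344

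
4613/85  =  4613/85 =54.27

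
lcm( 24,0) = 0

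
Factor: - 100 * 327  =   - 32700 = - 2^2* 3^1*5^2*109^1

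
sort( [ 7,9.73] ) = [ 7,9.73]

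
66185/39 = 66185/39 = 1697.05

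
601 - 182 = 419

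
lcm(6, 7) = 42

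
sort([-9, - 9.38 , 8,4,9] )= [  -  9.38, - 9, 4,8 , 9]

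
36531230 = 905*40366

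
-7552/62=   -  3776/31=- 121.81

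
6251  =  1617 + 4634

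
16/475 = 16/475  =  0.03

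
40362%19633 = 1096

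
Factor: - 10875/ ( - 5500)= 87/44 = 2^( - 2 )*3^1*11^(-1)*29^1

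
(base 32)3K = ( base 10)116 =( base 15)7b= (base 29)40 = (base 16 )74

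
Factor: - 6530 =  - 2^1*5^1*653^1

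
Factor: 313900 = 2^2*5^2 * 43^1*73^1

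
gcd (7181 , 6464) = 1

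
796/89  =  796/89 = 8.94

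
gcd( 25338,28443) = 3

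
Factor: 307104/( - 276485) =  - 2^5*3^1*5^( - 1 )*7^1*11^( - 2 ) = -672/605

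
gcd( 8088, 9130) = 2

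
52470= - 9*( - 5830) 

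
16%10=6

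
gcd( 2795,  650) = 65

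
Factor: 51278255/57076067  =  5^1 * 7^2*209299^1*57076067^(-1)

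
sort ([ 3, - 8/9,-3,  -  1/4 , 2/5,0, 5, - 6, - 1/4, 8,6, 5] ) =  [ - 6, - 3, - 8/9, - 1/4, - 1/4, 0,2/5, 3, 5,5, 6, 8]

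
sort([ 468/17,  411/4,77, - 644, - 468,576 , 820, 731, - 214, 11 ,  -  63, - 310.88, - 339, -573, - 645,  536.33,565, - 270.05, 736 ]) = [-645, - 644, - 573, - 468, - 339, - 310.88, - 270.05, - 214 , - 63, 11,468/17 , 77, 411/4, 536.33 , 565,576, 731 , 736, 820] 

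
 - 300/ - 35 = 8+4/7  =  8.57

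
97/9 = 10+7/9  =  10.78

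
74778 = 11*6798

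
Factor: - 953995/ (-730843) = 5^1*7^1*97^1*281^1*730843^ ( - 1 )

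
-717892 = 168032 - 885924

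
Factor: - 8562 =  - 2^1*3^1*1427^1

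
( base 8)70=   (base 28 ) 20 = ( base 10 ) 56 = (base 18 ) 32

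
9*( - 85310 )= - 767790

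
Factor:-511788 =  - 2^2*3^1*42649^1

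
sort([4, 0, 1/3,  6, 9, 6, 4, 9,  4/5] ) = [ 0,1/3, 4/5 , 4,4, 6,6,9 , 9] 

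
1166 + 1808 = 2974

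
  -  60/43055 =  - 12/8611 = - 0.00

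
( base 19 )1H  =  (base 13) 2A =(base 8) 44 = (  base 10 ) 36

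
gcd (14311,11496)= 1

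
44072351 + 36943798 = 81016149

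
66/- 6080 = -1 + 3007/3040= - 0.01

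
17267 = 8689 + 8578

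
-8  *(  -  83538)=668304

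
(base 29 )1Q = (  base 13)43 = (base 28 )1R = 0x37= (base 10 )55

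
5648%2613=422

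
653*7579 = 4949087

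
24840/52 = 6210/13= 477.69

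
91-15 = 76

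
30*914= 27420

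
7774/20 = 3887/10 =388.70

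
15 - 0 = 15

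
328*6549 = 2148072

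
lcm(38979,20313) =1442223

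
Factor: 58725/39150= 3/2 = 2^( - 1) * 3^1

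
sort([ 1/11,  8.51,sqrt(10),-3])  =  [ -3,1/11,sqrt(10),8.51] 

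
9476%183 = 143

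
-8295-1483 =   -  9778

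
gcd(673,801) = 1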